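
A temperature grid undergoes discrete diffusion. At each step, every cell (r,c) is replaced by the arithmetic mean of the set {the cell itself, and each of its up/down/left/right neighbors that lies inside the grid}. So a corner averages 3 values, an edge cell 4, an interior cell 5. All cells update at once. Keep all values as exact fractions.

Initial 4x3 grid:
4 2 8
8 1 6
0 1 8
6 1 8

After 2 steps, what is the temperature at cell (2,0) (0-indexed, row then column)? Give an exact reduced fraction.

Answer: 173/60

Derivation:
Step 1: cell (2,0) = 15/4
Step 2: cell (2,0) = 173/60
Full grid after step 2:
  35/9 347/80 89/18
  229/60 371/100 613/120
  173/60 193/50 581/120
  121/36 71/20 185/36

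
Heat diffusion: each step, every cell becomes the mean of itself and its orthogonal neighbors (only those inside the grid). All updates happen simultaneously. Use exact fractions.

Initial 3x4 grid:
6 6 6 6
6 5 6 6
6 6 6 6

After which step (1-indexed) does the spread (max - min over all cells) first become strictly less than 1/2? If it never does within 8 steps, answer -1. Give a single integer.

Step 1: max=6, min=23/4, spread=1/4
  -> spread < 1/2 first at step 1
Step 2: max=6, min=577/100, spread=23/100
Step 3: max=2387/400, min=27989/4800, spread=131/960
Step 4: max=42809/7200, min=252649/43200, spread=841/8640
Step 5: max=8546627/1440000, min=101137949/17280000, spread=56863/691200
Step 6: max=76770457/12960000, min=911585659/155520000, spread=386393/6220800
Step 7: max=30683641187/5184000000, min=364854276869/62208000000, spread=26795339/497664000
Step 8: max=1839153850333/311040000000, min=21911064285871/3732480000000, spread=254051069/5971968000

Answer: 1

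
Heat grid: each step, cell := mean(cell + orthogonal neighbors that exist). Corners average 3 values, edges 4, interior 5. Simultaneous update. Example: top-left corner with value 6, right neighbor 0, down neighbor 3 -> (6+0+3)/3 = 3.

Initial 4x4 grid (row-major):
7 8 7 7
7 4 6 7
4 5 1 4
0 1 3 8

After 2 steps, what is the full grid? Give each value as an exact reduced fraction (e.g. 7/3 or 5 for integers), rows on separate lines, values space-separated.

Answer: 58/9 161/24 51/8 20/3
137/24 26/5 139/25 23/4
85/24 381/100 401/100 99/20
95/36 61/24 143/40 53/12

Derivation:
After step 1:
  22/3 13/2 7 7
  11/2 6 5 6
  4 3 19/5 5
  5/3 9/4 13/4 5
After step 2:
  58/9 161/24 51/8 20/3
  137/24 26/5 139/25 23/4
  85/24 381/100 401/100 99/20
  95/36 61/24 143/40 53/12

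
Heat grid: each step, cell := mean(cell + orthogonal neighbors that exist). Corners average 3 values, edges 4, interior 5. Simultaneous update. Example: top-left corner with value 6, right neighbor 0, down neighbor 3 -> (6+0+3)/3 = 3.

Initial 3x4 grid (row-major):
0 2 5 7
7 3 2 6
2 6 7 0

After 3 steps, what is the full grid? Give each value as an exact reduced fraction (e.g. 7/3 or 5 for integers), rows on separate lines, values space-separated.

After step 1:
  3 5/2 4 6
  3 4 23/5 15/4
  5 9/2 15/4 13/3
After step 2:
  17/6 27/8 171/40 55/12
  15/4 93/25 201/50 1121/240
  25/6 69/16 1031/240 71/18
After step 3:
  239/72 4261/1200 1219/300 3247/720
  1447/400 7671/2000 12589/3000 61987/14400
  587/144 3299/800 29831/7200 581/135

Answer: 239/72 4261/1200 1219/300 3247/720
1447/400 7671/2000 12589/3000 61987/14400
587/144 3299/800 29831/7200 581/135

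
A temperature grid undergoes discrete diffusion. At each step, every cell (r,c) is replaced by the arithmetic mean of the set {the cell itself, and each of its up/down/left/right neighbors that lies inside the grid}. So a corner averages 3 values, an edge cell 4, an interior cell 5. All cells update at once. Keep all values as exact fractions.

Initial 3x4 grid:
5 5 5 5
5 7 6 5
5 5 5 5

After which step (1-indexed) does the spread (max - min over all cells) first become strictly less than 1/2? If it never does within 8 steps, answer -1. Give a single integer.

Answer: 2

Derivation:
Step 1: max=28/5, min=5, spread=3/5
Step 2: max=277/50, min=31/6, spread=28/75
  -> spread < 1/2 first at step 2
Step 3: max=12929/2400, min=25123/4800, spread=49/320
Step 4: max=322609/60000, min=227243/43200, spread=125887/1080000
Step 5: max=46302289/8640000, min=91183003/17280000, spread=56863/691200
Step 6: max=416271599/77760000, min=822883373/155520000, spread=386393/6220800
Step 7: max=166435876009/31104000000, min=329522334643/62208000000, spread=26795339/497664000
Step 8: max=9977532612131/1866240000000, min=19796283306137/3732480000000, spread=254051069/5971968000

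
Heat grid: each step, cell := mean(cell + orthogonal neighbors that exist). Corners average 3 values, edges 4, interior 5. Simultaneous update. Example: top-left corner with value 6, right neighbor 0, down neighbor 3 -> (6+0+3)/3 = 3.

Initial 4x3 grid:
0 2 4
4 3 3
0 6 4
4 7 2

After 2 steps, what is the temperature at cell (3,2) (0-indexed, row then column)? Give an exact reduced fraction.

Step 1: cell (3,2) = 13/3
Step 2: cell (3,2) = 77/18
Full grid after step 2:
  2 217/80 35/12
  217/80 151/50 277/80
  155/48 98/25 187/48
  143/36 67/16 77/18

Answer: 77/18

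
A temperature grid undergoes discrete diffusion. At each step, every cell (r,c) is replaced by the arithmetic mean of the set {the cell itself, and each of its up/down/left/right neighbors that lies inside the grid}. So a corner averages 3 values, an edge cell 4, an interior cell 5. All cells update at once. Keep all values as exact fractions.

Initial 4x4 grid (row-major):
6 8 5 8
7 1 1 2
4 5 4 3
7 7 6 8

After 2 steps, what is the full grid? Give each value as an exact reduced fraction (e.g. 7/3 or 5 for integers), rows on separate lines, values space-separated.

After step 1:
  7 5 11/2 5
  9/2 22/5 13/5 7/2
  23/4 21/5 19/5 17/4
  6 25/4 25/4 17/3
After step 2:
  11/2 219/40 181/40 14/3
  433/80 207/50 99/25 307/80
  409/80 122/25 211/50 1033/240
  6 227/40 659/120 97/18

Answer: 11/2 219/40 181/40 14/3
433/80 207/50 99/25 307/80
409/80 122/25 211/50 1033/240
6 227/40 659/120 97/18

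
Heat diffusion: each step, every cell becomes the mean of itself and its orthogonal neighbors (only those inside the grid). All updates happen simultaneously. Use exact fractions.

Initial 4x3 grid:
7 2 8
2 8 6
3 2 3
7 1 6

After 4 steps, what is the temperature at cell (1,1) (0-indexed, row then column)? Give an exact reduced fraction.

Step 1: cell (1,1) = 4
Step 2: cell (1,1) = 249/50
Step 3: cell (1,1) = 9049/2000
Step 4: cell (1,1) = 560231/120000
Full grid after step 4:
  615923/129600 1407529/288000 668023/129600
  235927/54000 560231/120000 257177/54000
  218737/54000 15383/3750 233987/54000
  122717/32400 34957/9000 32173/8100

Answer: 560231/120000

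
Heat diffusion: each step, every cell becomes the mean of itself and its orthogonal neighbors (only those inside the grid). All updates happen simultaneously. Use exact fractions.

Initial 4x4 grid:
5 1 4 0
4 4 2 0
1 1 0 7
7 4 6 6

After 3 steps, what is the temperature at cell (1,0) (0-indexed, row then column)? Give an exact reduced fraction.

Step 1: cell (1,0) = 7/2
Step 2: cell (1,0) = 749/240
Step 3: cell (1,0) = 22379/7200
Full grid after step 3:
  419/135 19829/7200 16181/7200 883/432
  22379/7200 4181/1500 14693/6000 4529/1800
  2659/800 6181/2000 1241/375 6023/1800
  515/144 189/50 3499/900 2303/540

Answer: 22379/7200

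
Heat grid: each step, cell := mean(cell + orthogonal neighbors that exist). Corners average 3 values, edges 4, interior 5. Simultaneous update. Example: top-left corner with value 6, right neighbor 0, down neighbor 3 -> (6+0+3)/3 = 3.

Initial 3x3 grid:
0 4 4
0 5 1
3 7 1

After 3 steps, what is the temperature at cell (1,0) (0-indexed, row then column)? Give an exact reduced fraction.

Step 1: cell (1,0) = 2
Step 2: cell (1,0) = 151/60
Step 3: cell (1,0) = 2453/900
Full grid after step 3:
  5369/2160 39673/14400 527/180
  2453/900 1111/375 4947/1600
  1631/540 11587/3600 2333/720

Answer: 2453/900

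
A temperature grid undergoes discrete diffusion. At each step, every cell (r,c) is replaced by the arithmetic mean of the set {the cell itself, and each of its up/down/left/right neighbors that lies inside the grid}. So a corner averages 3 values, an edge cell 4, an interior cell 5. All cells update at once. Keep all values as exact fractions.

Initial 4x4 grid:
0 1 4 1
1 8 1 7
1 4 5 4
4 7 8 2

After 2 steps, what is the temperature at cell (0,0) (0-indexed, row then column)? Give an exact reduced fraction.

Step 1: cell (0,0) = 2/3
Step 2: cell (0,0) = 77/36
Full grid after step 2:
  77/36 13/6 7/2 3
  13/6 15/4 87/25 67/16
  7/2 413/100 122/25 1009/240
  49/12 81/16 1219/240 44/9

Answer: 77/36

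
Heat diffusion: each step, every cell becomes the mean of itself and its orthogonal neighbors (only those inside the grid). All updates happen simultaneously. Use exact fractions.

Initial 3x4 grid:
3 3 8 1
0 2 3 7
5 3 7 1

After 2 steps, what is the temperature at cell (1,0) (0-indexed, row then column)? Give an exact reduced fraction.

Answer: 281/120

Derivation:
Step 1: cell (1,0) = 5/2
Step 2: cell (1,0) = 281/120
Full grid after step 2:
  17/6 239/80 1109/240 145/36
  281/120 367/100 357/100 281/60
  113/36 757/240 363/80 23/6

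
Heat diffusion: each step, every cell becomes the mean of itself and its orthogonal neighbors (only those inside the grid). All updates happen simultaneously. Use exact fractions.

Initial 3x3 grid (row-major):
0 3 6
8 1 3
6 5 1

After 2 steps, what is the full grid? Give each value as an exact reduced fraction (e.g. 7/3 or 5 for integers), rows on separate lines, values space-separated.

After step 1:
  11/3 5/2 4
  15/4 4 11/4
  19/3 13/4 3
After step 2:
  119/36 85/24 37/12
  71/16 13/4 55/16
  40/9 199/48 3

Answer: 119/36 85/24 37/12
71/16 13/4 55/16
40/9 199/48 3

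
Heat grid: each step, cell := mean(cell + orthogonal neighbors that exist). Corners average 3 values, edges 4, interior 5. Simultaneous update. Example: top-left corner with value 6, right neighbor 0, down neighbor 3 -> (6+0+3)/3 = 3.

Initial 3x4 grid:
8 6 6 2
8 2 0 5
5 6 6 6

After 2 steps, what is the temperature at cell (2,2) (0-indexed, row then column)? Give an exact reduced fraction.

Step 1: cell (2,2) = 9/2
Step 2: cell (2,2) = 1123/240
Full grid after step 2:
  223/36 311/60 257/60 133/36
  1429/240 121/25 389/100 341/80
  101/18 1199/240 1123/240 161/36

Answer: 1123/240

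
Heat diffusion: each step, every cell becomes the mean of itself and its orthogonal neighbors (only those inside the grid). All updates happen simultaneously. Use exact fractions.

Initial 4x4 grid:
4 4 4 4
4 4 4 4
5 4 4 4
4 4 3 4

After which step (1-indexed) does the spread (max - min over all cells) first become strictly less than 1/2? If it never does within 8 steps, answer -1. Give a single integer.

Answer: 3

Derivation:
Step 1: max=13/3, min=11/3, spread=2/3
Step 2: max=511/120, min=449/120, spread=31/60
Step 3: max=4967/1200, min=4109/1080, spread=3613/10800
  -> spread < 1/2 first at step 3
Step 4: max=444151/108000, min=25027/6480, spread=81103/324000
Step 5: max=4412897/1080000, min=3772109/972000, spread=1994983/9720000
Step 6: max=39533587/9720000, min=22792987/5832000, spread=2317913/14580000
Step 7: max=3944803277/972000000, min=3432040469/874800000, spread=1182824803/8748000000
Step 8: max=35436999067/8748000000, min=20671590307/5248800000, spread=1476522833/13122000000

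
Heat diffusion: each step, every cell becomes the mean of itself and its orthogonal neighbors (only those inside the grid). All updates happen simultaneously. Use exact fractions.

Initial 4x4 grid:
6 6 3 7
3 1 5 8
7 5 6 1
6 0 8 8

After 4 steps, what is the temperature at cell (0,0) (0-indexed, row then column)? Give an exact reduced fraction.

Step 1: cell (0,0) = 5
Step 2: cell (0,0) = 53/12
Step 3: cell (0,0) = 653/144
Step 4: cell (0,0) = 96823/21600
Full grid after step 4:
  96823/21600 333961/72000 117691/24000 37279/7200
  9031/2000 91303/20000 59099/12000 186899/36000
  244439/54000 843803/180000 893137/180000 568349/108000
  301913/64800 1026431/216000 1096663/216000 342859/64800

Answer: 96823/21600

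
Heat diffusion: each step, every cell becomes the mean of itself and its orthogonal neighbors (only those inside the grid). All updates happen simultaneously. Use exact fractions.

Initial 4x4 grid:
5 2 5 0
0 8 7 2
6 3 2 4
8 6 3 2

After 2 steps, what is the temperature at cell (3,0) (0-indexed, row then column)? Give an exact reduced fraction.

Answer: 191/36

Derivation:
Step 1: cell (3,0) = 20/3
Step 2: cell (3,0) = 191/36
Full grid after step 2:
  145/36 89/24 469/120 109/36
  23/6 471/100 387/100 773/240
  31/6 441/100 387/100 251/80
  191/36 239/48 301/80 35/12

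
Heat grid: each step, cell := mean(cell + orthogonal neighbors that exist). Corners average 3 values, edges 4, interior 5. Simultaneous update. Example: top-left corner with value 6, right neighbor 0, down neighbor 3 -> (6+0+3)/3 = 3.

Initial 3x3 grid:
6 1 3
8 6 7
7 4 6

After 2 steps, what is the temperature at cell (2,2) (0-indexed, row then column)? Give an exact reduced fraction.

Step 1: cell (2,2) = 17/3
Step 2: cell (2,2) = 203/36
Full grid after step 2:
  21/4 67/15 79/18
  1397/240 136/25 601/120
  113/18 459/80 203/36

Answer: 203/36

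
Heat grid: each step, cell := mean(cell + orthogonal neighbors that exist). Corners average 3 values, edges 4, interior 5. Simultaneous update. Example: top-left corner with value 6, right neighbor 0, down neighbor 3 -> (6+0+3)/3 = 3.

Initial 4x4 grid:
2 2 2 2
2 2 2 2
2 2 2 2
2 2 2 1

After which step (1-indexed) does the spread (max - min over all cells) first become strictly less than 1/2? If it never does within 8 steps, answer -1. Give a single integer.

Answer: 1

Derivation:
Step 1: max=2, min=5/3, spread=1/3
  -> spread < 1/2 first at step 1
Step 2: max=2, min=31/18, spread=5/18
Step 3: max=2, min=391/216, spread=41/216
Step 4: max=2, min=11917/6480, spread=1043/6480
Step 5: max=2, min=363247/194400, spread=25553/194400
Step 6: max=35921/18000, min=10992541/5832000, spread=645863/5832000
Step 7: max=239029/120000, min=332278309/174960000, spread=16225973/174960000
Step 8: max=107299/54000, min=10020122017/5248800000, spread=409340783/5248800000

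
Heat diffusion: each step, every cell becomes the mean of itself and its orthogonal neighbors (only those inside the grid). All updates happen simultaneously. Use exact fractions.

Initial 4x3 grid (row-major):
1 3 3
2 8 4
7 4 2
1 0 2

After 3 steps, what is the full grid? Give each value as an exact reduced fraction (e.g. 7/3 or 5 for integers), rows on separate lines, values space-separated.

After step 1:
  2 15/4 10/3
  9/2 21/5 17/4
  7/2 21/5 3
  8/3 7/4 4/3
After step 2:
  41/12 797/240 34/9
  71/20 209/50 887/240
  223/60 333/100 767/240
  95/36 199/80 73/36
After step 3:
  823/240 52903/14400 1943/540
  4459/1200 5423/1500 26729/7200
  1489/450 1691/500 22049/7200
  6367/2160 12581/4800 347/135

Answer: 823/240 52903/14400 1943/540
4459/1200 5423/1500 26729/7200
1489/450 1691/500 22049/7200
6367/2160 12581/4800 347/135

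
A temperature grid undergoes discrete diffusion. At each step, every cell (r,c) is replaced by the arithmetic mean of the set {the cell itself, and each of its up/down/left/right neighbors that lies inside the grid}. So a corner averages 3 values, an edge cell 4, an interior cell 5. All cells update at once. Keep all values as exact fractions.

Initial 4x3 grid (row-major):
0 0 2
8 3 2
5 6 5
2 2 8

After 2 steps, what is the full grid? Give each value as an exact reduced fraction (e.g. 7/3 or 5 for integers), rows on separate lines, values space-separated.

After step 1:
  8/3 5/4 4/3
  4 19/5 3
  21/4 21/5 21/4
  3 9/2 5
After step 2:
  95/36 181/80 67/36
  943/240 13/4 803/240
  329/80 23/5 349/80
  17/4 167/40 59/12

Answer: 95/36 181/80 67/36
943/240 13/4 803/240
329/80 23/5 349/80
17/4 167/40 59/12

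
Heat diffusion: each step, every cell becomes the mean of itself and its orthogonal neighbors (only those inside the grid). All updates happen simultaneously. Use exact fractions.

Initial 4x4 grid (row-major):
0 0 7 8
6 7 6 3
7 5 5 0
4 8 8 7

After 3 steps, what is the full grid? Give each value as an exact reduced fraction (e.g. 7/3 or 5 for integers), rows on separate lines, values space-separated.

After step 1:
  2 7/2 21/4 6
  5 24/5 28/5 17/4
  11/2 32/5 24/5 15/4
  19/3 25/4 7 5
After step 2:
  7/2 311/80 407/80 31/6
  173/40 253/50 247/50 49/10
  697/120 111/20 551/100 89/20
  217/36 1559/240 461/80 21/4
After step 3:
  937/240 3507/800 11449/2400 3637/720
  701/150 1901/400 10199/2000 5837/1200
  977/180 34109/6000 2097/400 2011/400
  13199/2160 8581/1440 13811/2400 1237/240

Answer: 937/240 3507/800 11449/2400 3637/720
701/150 1901/400 10199/2000 5837/1200
977/180 34109/6000 2097/400 2011/400
13199/2160 8581/1440 13811/2400 1237/240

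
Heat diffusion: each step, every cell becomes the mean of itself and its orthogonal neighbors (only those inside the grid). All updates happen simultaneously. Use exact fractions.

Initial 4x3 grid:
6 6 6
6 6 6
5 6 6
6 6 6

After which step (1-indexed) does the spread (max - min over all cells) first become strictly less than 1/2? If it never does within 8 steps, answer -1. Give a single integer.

Step 1: max=6, min=17/3, spread=1/3
  -> spread < 1/2 first at step 1
Step 2: max=6, min=689/120, spread=31/120
Step 3: max=6, min=6269/1080, spread=211/1080
Step 4: max=10753/1800, min=631103/108000, spread=14077/108000
Step 5: max=644317/108000, min=5691593/972000, spread=5363/48600
Step 6: max=357131/60000, min=171219191/29160000, spread=93859/1166400
Step 7: max=577863533/97200000, min=10287325519/1749600000, spread=4568723/69984000
Step 8: max=17314381111/2916000000, min=618075564371/104976000000, spread=8387449/167961600

Answer: 1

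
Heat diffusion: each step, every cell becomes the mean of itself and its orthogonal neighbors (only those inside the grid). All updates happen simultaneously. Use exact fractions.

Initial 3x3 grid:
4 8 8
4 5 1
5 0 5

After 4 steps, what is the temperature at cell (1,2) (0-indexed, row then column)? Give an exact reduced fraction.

Step 1: cell (1,2) = 19/4
Step 2: cell (1,2) = 961/240
Step 3: cell (1,2) = 63467/14400
Step 4: cell (1,2) = 3684649/864000
Full grid after step 4:
  627097/129600 1381633/288000 39167/8100
  1856137/432000 526871/120000 3684649/864000
  170249/43200 362461/96000 83987/21600

Answer: 3684649/864000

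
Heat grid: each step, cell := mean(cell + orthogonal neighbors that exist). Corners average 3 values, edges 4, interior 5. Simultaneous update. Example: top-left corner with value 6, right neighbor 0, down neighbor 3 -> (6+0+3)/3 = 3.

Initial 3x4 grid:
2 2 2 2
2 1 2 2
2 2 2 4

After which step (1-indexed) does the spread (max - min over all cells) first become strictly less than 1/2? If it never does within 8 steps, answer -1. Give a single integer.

Step 1: max=8/3, min=7/4, spread=11/12
Step 2: max=23/9, min=177/100, spread=707/900
Step 3: max=5023/2160, min=8789/4800, spread=21359/43200
  -> spread < 1/2 first at step 3
Step 4: max=73583/32400, min=79849/43200, spread=10957/25920
Step 5: max=8537309/3888000, min=4882781/2592000, spread=97051/311040
Step 6: max=504749281/233280000, min=295115179/155520000, spread=4966121/18662400
Step 7: max=29820599579/13996800000, min=17931099761/9331200000, spread=46783199/223948800
Step 8: max=1772439854761/839808000000, min=1084596989299/559872000000, spread=2328709933/13436928000

Answer: 3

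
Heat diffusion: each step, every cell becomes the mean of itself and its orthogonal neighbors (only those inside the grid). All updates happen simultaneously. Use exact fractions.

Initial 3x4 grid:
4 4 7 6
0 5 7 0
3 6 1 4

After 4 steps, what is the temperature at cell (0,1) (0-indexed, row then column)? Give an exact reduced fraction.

Step 1: cell (0,1) = 5
Step 2: cell (0,1) = 271/60
Step 3: cell (0,1) = 7621/1800
Step 4: cell (0,1) = 56683/13500
Full grid after step 4:
  62311/16200 56683/13500 235847/54000 572863/129600
  12532/3375 705799/180000 167147/40000 1163669/288000
  76823/21600 271601/72000 818263/216000 497213/129600

Answer: 56683/13500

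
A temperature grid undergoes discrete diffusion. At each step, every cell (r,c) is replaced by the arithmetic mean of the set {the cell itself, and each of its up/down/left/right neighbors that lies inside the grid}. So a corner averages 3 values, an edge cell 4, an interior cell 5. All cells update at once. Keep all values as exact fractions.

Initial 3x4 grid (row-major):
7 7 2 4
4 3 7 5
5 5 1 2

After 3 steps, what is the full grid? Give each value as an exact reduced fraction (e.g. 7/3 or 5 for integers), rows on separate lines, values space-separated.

After step 1:
  6 19/4 5 11/3
  19/4 26/5 18/5 9/2
  14/3 7/2 15/4 8/3
After step 2:
  31/6 419/80 1021/240 79/18
  1237/240 109/25 441/100 433/120
  155/36 1027/240 811/240 131/36
After step 3:
  1867/360 11411/2400 32923/7200 8821/2160
  68351/14400 28129/6000 12007/3000 28883/7200
  2473/540 29383/7200 28273/7200 7651/2160

Answer: 1867/360 11411/2400 32923/7200 8821/2160
68351/14400 28129/6000 12007/3000 28883/7200
2473/540 29383/7200 28273/7200 7651/2160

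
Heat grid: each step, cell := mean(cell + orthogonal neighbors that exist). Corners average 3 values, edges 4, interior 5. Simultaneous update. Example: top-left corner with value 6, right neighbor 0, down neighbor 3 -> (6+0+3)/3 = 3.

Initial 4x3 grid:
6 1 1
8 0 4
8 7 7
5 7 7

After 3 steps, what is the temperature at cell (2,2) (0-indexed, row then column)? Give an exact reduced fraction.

Answer: 13091/2400

Derivation:
Step 1: cell (2,2) = 25/4
Step 2: cell (2,2) = 441/80
Step 3: cell (2,2) = 13091/2400
Full grid after step 3:
  307/72 1381/400 451/144
  5953/1200 8963/2000 9431/2400
  1364/225 33859/6000 13091/2400
  1751/270 46273/7200 1487/240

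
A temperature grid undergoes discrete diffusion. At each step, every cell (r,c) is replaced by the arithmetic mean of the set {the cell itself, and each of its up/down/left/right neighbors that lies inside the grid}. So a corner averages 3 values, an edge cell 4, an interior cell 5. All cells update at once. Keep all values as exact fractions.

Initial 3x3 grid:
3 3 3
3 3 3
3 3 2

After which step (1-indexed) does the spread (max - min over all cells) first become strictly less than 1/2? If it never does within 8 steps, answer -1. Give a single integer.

Answer: 1

Derivation:
Step 1: max=3, min=8/3, spread=1/3
  -> spread < 1/2 first at step 1
Step 2: max=3, min=49/18, spread=5/18
Step 3: max=3, min=607/216, spread=41/216
Step 4: max=1069/360, min=36749/12960, spread=347/2592
Step 5: max=10643/3600, min=2225863/777600, spread=2921/31104
Step 6: max=1270517/432000, min=134139461/46656000, spread=24611/373248
Step 7: max=28503259/9720000, min=8079357967/2799360000, spread=207329/4478976
Step 8: max=1516398401/518400000, min=485854847549/167961600000, spread=1746635/53747712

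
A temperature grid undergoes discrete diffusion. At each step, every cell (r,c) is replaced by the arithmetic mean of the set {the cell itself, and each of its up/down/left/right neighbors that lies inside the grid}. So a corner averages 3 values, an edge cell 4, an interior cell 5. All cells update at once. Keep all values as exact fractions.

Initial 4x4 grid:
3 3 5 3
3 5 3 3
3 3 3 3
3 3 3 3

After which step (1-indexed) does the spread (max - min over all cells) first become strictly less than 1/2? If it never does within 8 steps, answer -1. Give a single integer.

Answer: 4

Derivation:
Step 1: max=4, min=3, spread=1
Step 2: max=449/120, min=3, spread=89/120
Step 3: max=4301/1200, min=3, spread=701/1200
Step 4: max=75769/21600, min=6149/2000, spread=46799/108000
  -> spread < 1/2 first at step 4
Step 5: max=3736697/1080000, min=83671/27000, spread=389857/1080000
Step 6: max=332559959/97200000, min=84727/27000, spread=27542759/97200000
Step 7: max=3305171201/972000000, min=7680011/2430000, spread=77722267/324000000
Step 8: max=98482377101/29160000000, min=7731270971/2430000000, spread=5707125449/29160000000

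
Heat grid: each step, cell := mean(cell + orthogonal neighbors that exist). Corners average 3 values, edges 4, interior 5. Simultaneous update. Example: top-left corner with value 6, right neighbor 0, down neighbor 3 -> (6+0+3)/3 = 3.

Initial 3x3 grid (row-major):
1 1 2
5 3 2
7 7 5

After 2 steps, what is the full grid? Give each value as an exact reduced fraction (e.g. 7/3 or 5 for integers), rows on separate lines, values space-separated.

After step 1:
  7/3 7/4 5/3
  4 18/5 3
  19/3 11/2 14/3
After step 2:
  97/36 187/80 77/36
  61/15 357/100 97/30
  95/18 201/40 79/18

Answer: 97/36 187/80 77/36
61/15 357/100 97/30
95/18 201/40 79/18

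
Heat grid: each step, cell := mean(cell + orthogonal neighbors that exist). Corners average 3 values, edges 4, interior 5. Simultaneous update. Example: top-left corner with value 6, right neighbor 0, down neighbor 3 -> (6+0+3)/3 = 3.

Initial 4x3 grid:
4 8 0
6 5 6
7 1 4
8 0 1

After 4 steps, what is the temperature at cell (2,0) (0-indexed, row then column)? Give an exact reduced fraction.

Answer: 52939/12000

Derivation:
Step 1: cell (2,0) = 11/2
Step 2: cell (2,0) = 97/20
Step 3: cell (2,0) = 1399/300
Step 4: cell (2,0) = 52939/12000
Full grid after step 4:
  216349/43200 4123423/864000 567497/129600
  176147/36000 1595327/360000 884257/216000
  52939/12000 179419/45000 754777/216000
  87967/21600 1537889/432000 25997/8100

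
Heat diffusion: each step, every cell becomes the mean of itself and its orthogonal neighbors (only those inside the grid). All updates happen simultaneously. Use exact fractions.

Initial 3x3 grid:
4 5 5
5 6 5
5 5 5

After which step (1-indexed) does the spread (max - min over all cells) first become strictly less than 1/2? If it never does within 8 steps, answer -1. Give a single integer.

Answer: 2

Derivation:
Step 1: max=21/4, min=14/3, spread=7/12
Step 2: max=31/6, min=44/9, spread=5/18
  -> spread < 1/2 first at step 2
Step 3: max=1847/360, min=667/135, spread=41/216
Step 4: max=110749/21600, min=80893/16200, spread=347/2592
Step 5: max=6614903/1296000, min=608737/121500, spread=2921/31104
Step 6: max=396116341/77760000, min=293241787/58320000, spread=24611/373248
Step 7: max=23716019327/4665600000, min=8812519357/1749600000, spread=207329/4478976
Step 8: max=1421240199469/279936000000, min=1059107356633/209952000000, spread=1746635/53747712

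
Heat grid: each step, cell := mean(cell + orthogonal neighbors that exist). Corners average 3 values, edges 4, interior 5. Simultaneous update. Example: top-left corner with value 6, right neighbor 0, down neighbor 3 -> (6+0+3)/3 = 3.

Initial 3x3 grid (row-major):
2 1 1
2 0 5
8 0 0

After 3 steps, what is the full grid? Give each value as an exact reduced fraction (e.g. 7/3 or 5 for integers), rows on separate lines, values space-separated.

Answer: 1069/540 697/400 1813/1080
1333/600 1959/1000 4157/2400
1319/540 847/400 2033/1080

Derivation:
After step 1:
  5/3 1 7/3
  3 8/5 3/2
  10/3 2 5/3
After step 2:
  17/9 33/20 29/18
  12/5 91/50 71/40
  25/9 43/20 31/18
After step 3:
  1069/540 697/400 1813/1080
  1333/600 1959/1000 4157/2400
  1319/540 847/400 2033/1080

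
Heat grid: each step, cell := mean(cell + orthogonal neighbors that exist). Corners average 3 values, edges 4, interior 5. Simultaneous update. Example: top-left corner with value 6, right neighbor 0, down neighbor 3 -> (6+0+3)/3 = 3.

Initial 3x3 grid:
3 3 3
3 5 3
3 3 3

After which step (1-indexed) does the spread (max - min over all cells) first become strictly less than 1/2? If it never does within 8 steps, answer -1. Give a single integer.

Answer: 2

Derivation:
Step 1: max=7/2, min=3, spread=1/2
Step 2: max=87/25, min=129/40, spread=51/200
  -> spread < 1/2 first at step 2
Step 3: max=8023/2400, min=587/180, spread=589/7200
Step 4: max=49943/15000, min=473081/144000, spread=31859/720000
Step 5: max=28611607/8640000, min=2964721/900000, spread=751427/43200000
Step 6: max=178634687/54000000, min=1710263129/518400000, spread=23149331/2592000000
Step 7: max=102794654263/31104000000, min=10694931889/3240000000, spread=616540643/155520000000
Step 8: max=642312453983/194400000000, min=6162652008761/1866240000000, spread=17737747379/9331200000000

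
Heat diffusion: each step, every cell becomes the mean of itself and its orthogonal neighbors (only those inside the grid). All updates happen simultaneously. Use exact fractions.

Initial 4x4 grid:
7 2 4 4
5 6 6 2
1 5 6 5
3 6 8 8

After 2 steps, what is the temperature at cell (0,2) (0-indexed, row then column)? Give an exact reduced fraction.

Step 1: cell (0,2) = 4
Step 2: cell (0,2) = 1013/240
Full grid after step 2:
  85/18 1093/240 1013/240 139/36
  1063/240 239/50 477/100 529/120
  983/240 123/25 557/100 45/8
  37/9 619/120 51/8 77/12

Answer: 1013/240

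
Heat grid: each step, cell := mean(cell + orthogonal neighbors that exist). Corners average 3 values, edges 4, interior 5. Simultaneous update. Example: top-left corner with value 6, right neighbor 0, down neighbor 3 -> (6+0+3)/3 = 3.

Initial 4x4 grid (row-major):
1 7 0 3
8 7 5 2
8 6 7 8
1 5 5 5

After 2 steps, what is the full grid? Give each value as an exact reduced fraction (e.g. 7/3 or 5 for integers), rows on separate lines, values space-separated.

After step 1:
  16/3 15/4 15/4 5/3
  6 33/5 21/5 9/2
  23/4 33/5 31/5 11/2
  14/3 17/4 11/2 6
After step 2:
  181/36 583/120 401/120 119/36
  1421/240 543/100 101/20 119/30
  1381/240 147/25 28/5 111/20
  44/9 1261/240 439/80 17/3

Answer: 181/36 583/120 401/120 119/36
1421/240 543/100 101/20 119/30
1381/240 147/25 28/5 111/20
44/9 1261/240 439/80 17/3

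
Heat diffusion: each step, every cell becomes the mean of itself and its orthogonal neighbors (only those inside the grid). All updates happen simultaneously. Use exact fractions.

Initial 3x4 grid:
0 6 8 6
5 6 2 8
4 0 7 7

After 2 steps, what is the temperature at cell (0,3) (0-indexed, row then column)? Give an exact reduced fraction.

Answer: 223/36

Derivation:
Step 1: cell (0,3) = 22/3
Step 2: cell (0,3) = 223/36
Full grid after step 2:
  149/36 539/120 721/120 223/36
  853/240 23/5 101/20 1597/240
  11/3 301/80 1307/240 205/36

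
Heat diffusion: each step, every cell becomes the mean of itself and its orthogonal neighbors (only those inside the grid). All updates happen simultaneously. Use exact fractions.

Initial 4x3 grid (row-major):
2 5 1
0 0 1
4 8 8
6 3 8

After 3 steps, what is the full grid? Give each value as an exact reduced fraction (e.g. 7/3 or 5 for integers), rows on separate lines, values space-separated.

After step 1:
  7/3 2 7/3
  3/2 14/5 5/2
  9/2 23/5 25/4
  13/3 25/4 19/3
After step 2:
  35/18 71/30 41/18
  167/60 67/25 833/240
  56/15 122/25 1181/240
  181/36 1291/240 113/18
After step 3:
  1277/540 4171/1800 5843/2160
  10027/3600 19417/6000 24029/7200
  7391/1800 3239/750 35189/7200
  10181/2160 77633/14400 746/135

Answer: 1277/540 4171/1800 5843/2160
10027/3600 19417/6000 24029/7200
7391/1800 3239/750 35189/7200
10181/2160 77633/14400 746/135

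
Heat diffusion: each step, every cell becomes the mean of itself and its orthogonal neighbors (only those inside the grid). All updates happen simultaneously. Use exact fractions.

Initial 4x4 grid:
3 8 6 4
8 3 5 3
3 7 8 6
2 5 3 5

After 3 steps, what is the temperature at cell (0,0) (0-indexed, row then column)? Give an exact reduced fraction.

Step 1: cell (0,0) = 19/3
Step 2: cell (0,0) = 187/36
Step 3: cell (0,0) = 2963/540
Full grid after step 3:
  2963/540 38099/7200 1523/288 2119/432
  36389/7200 8141/1500 30941/6000 3647/720
  34877/7200 29669/6000 15719/3000 3679/720
  9467/2160 8543/1800 1799/360 5489/1080

Answer: 2963/540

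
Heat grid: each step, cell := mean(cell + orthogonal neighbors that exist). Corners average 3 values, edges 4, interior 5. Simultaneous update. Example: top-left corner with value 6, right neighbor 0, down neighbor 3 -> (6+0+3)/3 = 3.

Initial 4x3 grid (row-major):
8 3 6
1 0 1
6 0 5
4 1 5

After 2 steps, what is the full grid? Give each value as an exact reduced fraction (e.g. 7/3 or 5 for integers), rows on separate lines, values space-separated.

Answer: 4 151/48 127/36
23/8 72/25 121/48
377/120 57/25 709/240
107/36 367/120 107/36

Derivation:
After step 1:
  4 17/4 10/3
  15/4 1 3
  11/4 12/5 11/4
  11/3 5/2 11/3
After step 2:
  4 151/48 127/36
  23/8 72/25 121/48
  377/120 57/25 709/240
  107/36 367/120 107/36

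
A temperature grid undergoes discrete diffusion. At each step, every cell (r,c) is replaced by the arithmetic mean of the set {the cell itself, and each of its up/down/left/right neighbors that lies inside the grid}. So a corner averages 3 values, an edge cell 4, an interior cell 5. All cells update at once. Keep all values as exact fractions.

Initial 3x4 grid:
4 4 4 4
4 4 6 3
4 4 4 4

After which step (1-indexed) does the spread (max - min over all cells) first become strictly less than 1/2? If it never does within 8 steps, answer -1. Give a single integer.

Step 1: max=9/2, min=11/3, spread=5/6
Step 2: max=437/100, min=947/240, spread=509/1200
  -> spread < 1/2 first at step 2
Step 3: max=526/125, min=811/200, spread=153/1000
Step 4: max=1504297/360000, min=4909/1200, spread=31597/360000
Step 5: max=13445177/3240000, min=985357/240000, spread=57143/1296000
Step 6: max=5369010457/1296000000, min=26680661/6480000, spread=10959419/432000000
Step 7: max=48245536487/11664000000, min=10682442451/2592000000, spread=69818183/4665600000
Step 8: max=19289630085217/4665600000000, min=96225598741/23328000000, spread=44510337017/4665600000000

Answer: 2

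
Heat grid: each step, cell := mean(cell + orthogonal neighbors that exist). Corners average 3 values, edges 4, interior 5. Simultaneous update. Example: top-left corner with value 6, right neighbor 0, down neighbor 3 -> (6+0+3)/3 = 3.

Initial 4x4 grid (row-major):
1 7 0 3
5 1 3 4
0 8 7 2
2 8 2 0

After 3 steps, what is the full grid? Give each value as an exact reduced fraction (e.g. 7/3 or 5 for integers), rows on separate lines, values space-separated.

Answer: 1817/540 5609/1800 5813/1800 1219/432
1481/450 5663/1500 3973/1200 22397/7200
176/45 23477/6000 11353/3000 22997/7200
8483/2160 6001/1440 26957/7200 3487/1080

Derivation:
After step 1:
  13/3 9/4 13/4 7/3
  7/4 24/5 3 3
  15/4 24/5 22/5 13/4
  10/3 5 17/4 4/3
After step 2:
  25/9 439/120 65/24 103/36
  439/120 83/25 369/100 139/48
  409/120 91/20 197/50 719/240
  145/36 1043/240 899/240 53/18
After step 3:
  1817/540 5609/1800 5813/1800 1219/432
  1481/450 5663/1500 3973/1200 22397/7200
  176/45 23477/6000 11353/3000 22997/7200
  8483/2160 6001/1440 26957/7200 3487/1080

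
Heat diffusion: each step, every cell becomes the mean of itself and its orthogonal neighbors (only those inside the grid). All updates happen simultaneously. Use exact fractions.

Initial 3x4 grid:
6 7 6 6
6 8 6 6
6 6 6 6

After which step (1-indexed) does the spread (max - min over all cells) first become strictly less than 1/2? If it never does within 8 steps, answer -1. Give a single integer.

Answer: 3

Derivation:
Step 1: max=27/4, min=6, spread=3/4
Step 2: max=131/20, min=6, spread=11/20
Step 3: max=583/90, min=733/120, spread=133/360
  -> spread < 1/2 first at step 3
Step 4: max=83707/12960, min=4417/720, spread=4201/12960
Step 5: max=998557/155520, min=14833/2400, spread=186893/777600
Step 6: max=298841899/46656000, min=8035879/1296000, spread=1910051/9331200
Step 7: max=17871426641/2799360000, min=483917461/77760000, spread=90079609/559872000
Step 8: max=1070043942979/167961600000, min=9700348813/1555200000, spread=896250847/6718464000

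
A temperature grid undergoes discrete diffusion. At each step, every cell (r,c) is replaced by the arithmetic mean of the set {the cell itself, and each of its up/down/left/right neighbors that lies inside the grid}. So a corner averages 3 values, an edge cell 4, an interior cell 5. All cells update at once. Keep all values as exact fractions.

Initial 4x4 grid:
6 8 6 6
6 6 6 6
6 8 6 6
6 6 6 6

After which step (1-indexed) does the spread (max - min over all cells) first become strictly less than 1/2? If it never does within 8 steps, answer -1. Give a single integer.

Step 1: max=34/5, min=6, spread=4/5
Step 2: max=397/60, min=6, spread=37/60
Step 3: max=7019/1080, min=1213/200, spread=293/675
  -> spread < 1/2 first at step 3
Step 4: max=138859/21600, min=21991/3600, spread=6913/21600
Step 5: max=1248967/194400, min=123001/20000, spread=333733/1215000
Step 6: max=186353009/29160000, min=19982383/3240000, spread=3255781/14580000
Step 7: max=5580711299/874800000, min=601776733/97200000, spread=82360351/437400000
Step 8: max=166929022841/26244000000, min=18086651911/2916000000, spread=2074577821/13122000000

Answer: 3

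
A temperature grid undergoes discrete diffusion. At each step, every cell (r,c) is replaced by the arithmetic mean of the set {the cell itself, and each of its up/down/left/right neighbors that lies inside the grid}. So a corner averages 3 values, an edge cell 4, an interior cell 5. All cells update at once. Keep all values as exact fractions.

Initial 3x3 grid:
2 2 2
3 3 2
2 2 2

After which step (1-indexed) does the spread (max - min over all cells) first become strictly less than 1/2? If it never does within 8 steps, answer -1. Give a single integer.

Step 1: max=5/2, min=2, spread=1/2
Step 2: max=287/120, min=173/80, spread=11/48
  -> spread < 1/2 first at step 2
Step 3: max=16999/7200, min=263/120, spread=1219/7200
Step 4: max=1004603/432000, min=212759/96000, spread=755/6912
Step 5: max=59945491/25920000, min=38640119/17280000, spread=6353/82944
Step 6: max=3575458127/1555200000, min=2327877293/1036800000, spread=53531/995328
Step 7: max=213864444319/93312000000, min=5193614173/2304000000, spread=450953/11943936
Step 8: max=12797789793443/5598720000000, min=8432926450837/3732480000000, spread=3799043/143327232

Answer: 2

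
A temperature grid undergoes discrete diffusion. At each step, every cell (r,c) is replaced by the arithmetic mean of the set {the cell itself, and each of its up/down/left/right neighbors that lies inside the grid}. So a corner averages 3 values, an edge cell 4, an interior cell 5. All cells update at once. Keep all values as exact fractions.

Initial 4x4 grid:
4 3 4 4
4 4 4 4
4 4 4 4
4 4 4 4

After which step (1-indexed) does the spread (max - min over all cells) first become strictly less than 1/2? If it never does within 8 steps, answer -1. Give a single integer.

Answer: 1

Derivation:
Step 1: max=4, min=11/3, spread=1/3
  -> spread < 1/2 first at step 1
Step 2: max=4, min=449/120, spread=31/120
Step 3: max=4, min=4109/1080, spread=211/1080
Step 4: max=4, min=415157/108000, spread=16843/108000
Step 5: max=35921/9000, min=3749357/972000, spread=130111/972000
Step 6: max=2152841/540000, min=112997633/29160000, spread=3255781/29160000
Step 7: max=2148893/540000, min=3398846309/874800000, spread=82360351/874800000
Step 8: max=386293559/97200000, min=102224683109/26244000000, spread=2074577821/26244000000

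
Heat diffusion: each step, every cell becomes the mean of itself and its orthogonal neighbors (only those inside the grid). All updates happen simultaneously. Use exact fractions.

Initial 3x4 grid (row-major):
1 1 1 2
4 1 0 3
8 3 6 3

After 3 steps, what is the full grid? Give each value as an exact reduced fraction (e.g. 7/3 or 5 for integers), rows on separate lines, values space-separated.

After step 1:
  2 1 1 2
  7/2 9/5 11/5 2
  5 9/2 3 4
After step 2:
  13/6 29/20 31/20 5/3
  123/40 13/5 2 51/20
  13/3 143/40 137/40 3
After step 3:
  803/360 233/120 5/3 173/90
  487/160 127/50 97/40 553/240
  659/180 209/60 3 359/120

Answer: 803/360 233/120 5/3 173/90
487/160 127/50 97/40 553/240
659/180 209/60 3 359/120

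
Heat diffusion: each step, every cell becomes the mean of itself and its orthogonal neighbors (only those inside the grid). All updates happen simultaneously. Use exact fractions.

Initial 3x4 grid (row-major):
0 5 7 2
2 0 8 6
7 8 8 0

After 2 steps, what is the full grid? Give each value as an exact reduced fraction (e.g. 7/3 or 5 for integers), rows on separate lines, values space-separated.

Answer: 91/36 463/120 193/40 29/6
297/80 107/25 259/50 73/15
41/9 1321/240 1333/240 44/9

Derivation:
After step 1:
  7/3 3 11/2 5
  9/4 23/5 29/5 4
  17/3 23/4 6 14/3
After step 2:
  91/36 463/120 193/40 29/6
  297/80 107/25 259/50 73/15
  41/9 1321/240 1333/240 44/9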